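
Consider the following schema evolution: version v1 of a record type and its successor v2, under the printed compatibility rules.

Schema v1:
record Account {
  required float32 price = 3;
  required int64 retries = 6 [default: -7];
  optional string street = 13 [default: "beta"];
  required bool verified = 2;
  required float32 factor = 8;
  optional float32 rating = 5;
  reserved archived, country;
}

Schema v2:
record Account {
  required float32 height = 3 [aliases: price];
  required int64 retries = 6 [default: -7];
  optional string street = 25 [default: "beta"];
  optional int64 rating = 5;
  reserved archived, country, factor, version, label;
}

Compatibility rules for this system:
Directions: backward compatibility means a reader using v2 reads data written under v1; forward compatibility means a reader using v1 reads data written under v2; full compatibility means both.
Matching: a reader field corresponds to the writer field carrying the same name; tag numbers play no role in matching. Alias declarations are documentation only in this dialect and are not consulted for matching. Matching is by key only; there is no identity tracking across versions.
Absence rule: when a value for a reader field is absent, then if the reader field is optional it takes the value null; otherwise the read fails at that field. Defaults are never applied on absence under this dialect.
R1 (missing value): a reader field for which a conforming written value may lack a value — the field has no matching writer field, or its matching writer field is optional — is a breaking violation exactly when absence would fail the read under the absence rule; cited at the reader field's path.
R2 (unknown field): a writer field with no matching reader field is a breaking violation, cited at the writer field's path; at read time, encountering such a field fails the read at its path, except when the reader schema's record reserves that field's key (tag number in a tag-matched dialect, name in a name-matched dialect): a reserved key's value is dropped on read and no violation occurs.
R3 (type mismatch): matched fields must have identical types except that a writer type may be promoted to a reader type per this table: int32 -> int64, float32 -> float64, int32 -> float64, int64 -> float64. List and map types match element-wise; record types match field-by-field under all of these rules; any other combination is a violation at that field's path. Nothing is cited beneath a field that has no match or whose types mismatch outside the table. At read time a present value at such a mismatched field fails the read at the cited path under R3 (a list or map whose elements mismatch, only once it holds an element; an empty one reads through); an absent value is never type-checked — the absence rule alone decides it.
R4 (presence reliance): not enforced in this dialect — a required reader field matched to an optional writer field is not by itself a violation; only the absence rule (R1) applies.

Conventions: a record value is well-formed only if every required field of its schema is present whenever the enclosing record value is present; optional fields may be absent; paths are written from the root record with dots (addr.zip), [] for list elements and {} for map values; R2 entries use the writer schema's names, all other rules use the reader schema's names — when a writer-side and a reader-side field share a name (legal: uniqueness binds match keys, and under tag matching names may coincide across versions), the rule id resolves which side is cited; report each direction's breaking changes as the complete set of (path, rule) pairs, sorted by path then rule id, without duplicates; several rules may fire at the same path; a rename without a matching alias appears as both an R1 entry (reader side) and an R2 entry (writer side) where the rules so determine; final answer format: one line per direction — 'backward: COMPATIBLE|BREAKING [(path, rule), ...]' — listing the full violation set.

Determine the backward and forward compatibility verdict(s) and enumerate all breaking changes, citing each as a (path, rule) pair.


backward: BREAKING [(height, R1), (price, R2), (rating, R3), (verified, R2)]; forward: BREAKING [(factor, R1), (height, R2), (price, R1), (rating, R3), (verified, R1)]

arrows below run writer -> reader for Account
backward for Account (reader v2, writer v1):
  height: no writer-side match
  retries: paired with writer retries (int64 -> int64; writer required)
  street: paired with writer street (string -> string; writer optional)
  rating: paired with writer rating (float32 -> int64; writer optional)
  writer field price has no reader counterpart
  writer field verified has no reader counterpart
  writer field factor has no reader counterpart
  breaking: (height, R1)
  breaking: (price, R2)
  breaking: (rating, R3)
  breaking: (verified, R2)
  backward on Account therefore BREAKING (4)
forward for Account (reader v1, writer v2):
  price: no writer-side match
  retries: paired with writer retries (int64 -> int64; writer required)
  street: paired with writer street (string -> string; writer optional)
  verified: no writer-side match
  factor: no writer-side match
  rating: paired with writer rating (int64 -> float32; writer optional)
  writer field height has no reader counterpart
  breaking: (factor, R1)
  breaking: (height, R2)
  breaking: (price, R1)
  breaking: (rating, R3)
  breaking: (verified, R1)
  forward on Account therefore BREAKING (5)


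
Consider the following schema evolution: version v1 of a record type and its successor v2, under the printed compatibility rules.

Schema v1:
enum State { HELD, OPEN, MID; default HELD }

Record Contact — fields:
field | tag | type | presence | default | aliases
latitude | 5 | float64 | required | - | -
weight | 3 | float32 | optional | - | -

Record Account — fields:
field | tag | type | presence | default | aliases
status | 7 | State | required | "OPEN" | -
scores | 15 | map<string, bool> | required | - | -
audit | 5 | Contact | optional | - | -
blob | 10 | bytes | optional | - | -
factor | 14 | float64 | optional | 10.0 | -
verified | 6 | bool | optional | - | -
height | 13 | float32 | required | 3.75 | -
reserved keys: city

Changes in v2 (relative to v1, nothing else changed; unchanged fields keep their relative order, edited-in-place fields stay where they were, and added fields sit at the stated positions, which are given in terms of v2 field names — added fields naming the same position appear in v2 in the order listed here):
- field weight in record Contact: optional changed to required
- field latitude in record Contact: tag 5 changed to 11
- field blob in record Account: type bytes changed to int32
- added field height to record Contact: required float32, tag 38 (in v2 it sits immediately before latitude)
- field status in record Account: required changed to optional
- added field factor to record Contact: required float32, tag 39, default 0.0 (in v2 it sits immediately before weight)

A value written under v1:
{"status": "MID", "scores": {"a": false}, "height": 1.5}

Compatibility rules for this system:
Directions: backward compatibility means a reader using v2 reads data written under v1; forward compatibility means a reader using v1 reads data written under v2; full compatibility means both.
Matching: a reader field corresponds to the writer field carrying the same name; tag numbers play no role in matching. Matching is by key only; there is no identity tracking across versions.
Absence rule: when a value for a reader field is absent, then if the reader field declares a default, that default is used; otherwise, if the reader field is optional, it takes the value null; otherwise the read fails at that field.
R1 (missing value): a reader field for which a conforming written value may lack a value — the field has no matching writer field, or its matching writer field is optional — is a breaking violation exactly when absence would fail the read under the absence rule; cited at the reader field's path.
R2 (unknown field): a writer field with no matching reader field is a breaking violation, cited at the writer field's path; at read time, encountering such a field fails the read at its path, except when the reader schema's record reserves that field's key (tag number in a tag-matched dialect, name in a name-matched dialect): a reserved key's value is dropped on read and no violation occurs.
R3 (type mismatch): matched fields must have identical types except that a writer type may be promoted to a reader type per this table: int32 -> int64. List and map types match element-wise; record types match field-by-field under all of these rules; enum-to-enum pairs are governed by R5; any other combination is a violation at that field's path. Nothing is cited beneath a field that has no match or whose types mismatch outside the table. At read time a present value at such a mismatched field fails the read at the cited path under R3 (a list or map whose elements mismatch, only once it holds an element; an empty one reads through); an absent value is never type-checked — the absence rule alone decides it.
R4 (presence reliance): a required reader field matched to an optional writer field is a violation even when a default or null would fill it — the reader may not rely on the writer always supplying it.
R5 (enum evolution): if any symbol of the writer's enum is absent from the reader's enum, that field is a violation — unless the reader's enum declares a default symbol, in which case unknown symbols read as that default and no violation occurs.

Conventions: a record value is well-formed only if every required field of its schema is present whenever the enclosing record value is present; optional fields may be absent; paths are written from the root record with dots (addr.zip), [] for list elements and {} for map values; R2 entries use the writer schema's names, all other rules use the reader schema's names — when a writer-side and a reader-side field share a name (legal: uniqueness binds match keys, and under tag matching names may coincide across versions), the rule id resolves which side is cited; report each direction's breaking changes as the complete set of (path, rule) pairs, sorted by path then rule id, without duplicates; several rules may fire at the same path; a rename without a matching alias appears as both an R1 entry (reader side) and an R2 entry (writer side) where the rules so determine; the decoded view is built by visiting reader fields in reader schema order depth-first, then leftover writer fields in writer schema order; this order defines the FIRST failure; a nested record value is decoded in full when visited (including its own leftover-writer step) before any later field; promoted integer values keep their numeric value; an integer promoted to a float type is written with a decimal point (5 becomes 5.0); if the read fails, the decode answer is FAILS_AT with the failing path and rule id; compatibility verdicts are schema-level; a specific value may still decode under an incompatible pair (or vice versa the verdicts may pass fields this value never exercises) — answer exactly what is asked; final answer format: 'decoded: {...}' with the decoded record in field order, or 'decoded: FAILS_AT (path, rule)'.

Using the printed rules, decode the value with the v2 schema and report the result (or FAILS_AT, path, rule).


the writer's type comes first in each Account pair
migrating the Account value to v2:
  status := "MID"
  scores := {"a": false}
  audit := null (absent, optional -> null)
  blob := null (absent, optional -> null)
  factor := 10.0 (absent -> default)
  verified := null (absent, optional -> null)
  height := 1.5
  => decoded: {"status": "MID", "scores": {"a": false}, "audit": null, "blob": null, "factor": 10.0, "verified": null, "height": 1.5}
the rest of the Account diff is inert for this question:
  field weight in record Contact: optional changed to required -> schema-level compatibility only; this Account value's decode is unchanged
  field latitude in record Contact: tag 5 changed to 11 -> no rule fires on it and the decoded Account view is identical with or without it
  field blob in record Account: type bytes changed to int32 -> schema-level compatibility only; this Account value's decode is unchanged
  added field factor to record Contact: required float32, tag 39, default 0.0 (in v2 it sits immediately before weight) -> schema-level compatibility only; this Account value's decode is unchanged
  field status in record Account: required changed to optional -> schema-level compatibility only; this Account value's decode is unchanged
  added field height to record Contact: required float32, tag 38 (in v2 it sits immediately before latitude) -> schema-level compatibility only; this Account value's decode is unchanged

decoded: {"status": "MID", "scores": {"a": false}, "audit": null, "blob": null, "factor": 10.0, "verified": null, "height": 1.5}


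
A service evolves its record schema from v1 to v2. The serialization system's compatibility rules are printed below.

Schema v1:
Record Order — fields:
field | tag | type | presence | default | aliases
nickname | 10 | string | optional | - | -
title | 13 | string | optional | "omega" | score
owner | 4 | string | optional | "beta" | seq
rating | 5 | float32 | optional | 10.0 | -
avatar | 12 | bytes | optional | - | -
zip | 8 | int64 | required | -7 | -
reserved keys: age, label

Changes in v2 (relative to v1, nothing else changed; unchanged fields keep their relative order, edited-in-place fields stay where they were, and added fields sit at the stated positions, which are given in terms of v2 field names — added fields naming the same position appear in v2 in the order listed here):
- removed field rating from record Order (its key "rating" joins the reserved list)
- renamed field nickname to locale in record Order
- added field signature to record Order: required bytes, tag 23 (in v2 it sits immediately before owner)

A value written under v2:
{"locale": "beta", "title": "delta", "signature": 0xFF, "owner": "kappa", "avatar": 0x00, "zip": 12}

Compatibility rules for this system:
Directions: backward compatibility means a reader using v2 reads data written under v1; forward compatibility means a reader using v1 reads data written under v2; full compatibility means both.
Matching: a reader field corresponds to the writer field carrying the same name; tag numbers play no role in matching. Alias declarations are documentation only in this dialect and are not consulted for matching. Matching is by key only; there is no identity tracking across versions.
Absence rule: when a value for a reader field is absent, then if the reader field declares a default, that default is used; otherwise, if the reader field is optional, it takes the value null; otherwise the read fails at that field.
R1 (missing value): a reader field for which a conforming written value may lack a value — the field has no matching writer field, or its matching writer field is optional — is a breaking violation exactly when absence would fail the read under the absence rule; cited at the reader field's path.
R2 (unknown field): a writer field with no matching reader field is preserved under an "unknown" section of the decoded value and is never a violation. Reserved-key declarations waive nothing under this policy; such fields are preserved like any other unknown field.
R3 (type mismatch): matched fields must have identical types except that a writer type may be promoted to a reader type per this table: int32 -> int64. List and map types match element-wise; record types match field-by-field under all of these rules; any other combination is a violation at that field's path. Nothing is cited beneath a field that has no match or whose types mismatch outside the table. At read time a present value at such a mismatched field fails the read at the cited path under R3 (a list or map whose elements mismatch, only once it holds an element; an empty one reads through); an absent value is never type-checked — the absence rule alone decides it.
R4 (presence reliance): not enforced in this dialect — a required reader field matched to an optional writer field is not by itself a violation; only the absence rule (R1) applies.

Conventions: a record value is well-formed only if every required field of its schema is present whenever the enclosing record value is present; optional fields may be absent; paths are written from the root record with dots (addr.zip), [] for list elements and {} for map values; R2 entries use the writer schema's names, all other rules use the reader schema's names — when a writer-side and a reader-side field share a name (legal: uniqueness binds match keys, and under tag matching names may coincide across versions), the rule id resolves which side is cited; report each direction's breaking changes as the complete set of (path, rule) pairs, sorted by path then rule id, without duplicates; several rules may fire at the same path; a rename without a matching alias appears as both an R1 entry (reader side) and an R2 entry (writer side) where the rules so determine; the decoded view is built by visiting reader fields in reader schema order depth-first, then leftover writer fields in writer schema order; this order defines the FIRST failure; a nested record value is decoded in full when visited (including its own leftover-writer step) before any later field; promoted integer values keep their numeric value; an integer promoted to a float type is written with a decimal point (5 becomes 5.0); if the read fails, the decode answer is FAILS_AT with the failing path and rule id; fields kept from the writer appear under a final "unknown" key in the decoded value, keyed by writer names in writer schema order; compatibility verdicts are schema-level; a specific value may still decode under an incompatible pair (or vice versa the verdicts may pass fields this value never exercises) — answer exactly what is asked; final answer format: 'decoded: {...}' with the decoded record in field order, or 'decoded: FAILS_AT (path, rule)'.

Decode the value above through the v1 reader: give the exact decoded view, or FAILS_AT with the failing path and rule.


decoded: {"nickname": null, "title": "delta", "owner": "kappa", "rating": 10.0, "avatar": 0x00, "zip": 12, "unknown": {"locale": "beta", "signature": 0xFF}}

the writer's type comes first in each Order pair
decode (reader v1):
  nickname := null (not supplied -> null)
  title := "delta"
  owner := "kappa"
  rating := 10.0 (no value, default fills)
  avatar := 0x00
  zip := 12
  writer locale: kept under "unknown"
  writer signature: kept under "unknown"
  => decoded: {"nickname": null, "title": "delta", "owner": "kappa", "rating": 10.0, "avatar": 0x00, "zip": 12, "unknown": {"locale": "beta", "signature": 0xFF}}
diffs on Order not affecting the asked answer:
  removed field rating from record Order (its key "rating" joins the reserved list) -> fires no rule on Order under this dialect and leaves the result unchanged


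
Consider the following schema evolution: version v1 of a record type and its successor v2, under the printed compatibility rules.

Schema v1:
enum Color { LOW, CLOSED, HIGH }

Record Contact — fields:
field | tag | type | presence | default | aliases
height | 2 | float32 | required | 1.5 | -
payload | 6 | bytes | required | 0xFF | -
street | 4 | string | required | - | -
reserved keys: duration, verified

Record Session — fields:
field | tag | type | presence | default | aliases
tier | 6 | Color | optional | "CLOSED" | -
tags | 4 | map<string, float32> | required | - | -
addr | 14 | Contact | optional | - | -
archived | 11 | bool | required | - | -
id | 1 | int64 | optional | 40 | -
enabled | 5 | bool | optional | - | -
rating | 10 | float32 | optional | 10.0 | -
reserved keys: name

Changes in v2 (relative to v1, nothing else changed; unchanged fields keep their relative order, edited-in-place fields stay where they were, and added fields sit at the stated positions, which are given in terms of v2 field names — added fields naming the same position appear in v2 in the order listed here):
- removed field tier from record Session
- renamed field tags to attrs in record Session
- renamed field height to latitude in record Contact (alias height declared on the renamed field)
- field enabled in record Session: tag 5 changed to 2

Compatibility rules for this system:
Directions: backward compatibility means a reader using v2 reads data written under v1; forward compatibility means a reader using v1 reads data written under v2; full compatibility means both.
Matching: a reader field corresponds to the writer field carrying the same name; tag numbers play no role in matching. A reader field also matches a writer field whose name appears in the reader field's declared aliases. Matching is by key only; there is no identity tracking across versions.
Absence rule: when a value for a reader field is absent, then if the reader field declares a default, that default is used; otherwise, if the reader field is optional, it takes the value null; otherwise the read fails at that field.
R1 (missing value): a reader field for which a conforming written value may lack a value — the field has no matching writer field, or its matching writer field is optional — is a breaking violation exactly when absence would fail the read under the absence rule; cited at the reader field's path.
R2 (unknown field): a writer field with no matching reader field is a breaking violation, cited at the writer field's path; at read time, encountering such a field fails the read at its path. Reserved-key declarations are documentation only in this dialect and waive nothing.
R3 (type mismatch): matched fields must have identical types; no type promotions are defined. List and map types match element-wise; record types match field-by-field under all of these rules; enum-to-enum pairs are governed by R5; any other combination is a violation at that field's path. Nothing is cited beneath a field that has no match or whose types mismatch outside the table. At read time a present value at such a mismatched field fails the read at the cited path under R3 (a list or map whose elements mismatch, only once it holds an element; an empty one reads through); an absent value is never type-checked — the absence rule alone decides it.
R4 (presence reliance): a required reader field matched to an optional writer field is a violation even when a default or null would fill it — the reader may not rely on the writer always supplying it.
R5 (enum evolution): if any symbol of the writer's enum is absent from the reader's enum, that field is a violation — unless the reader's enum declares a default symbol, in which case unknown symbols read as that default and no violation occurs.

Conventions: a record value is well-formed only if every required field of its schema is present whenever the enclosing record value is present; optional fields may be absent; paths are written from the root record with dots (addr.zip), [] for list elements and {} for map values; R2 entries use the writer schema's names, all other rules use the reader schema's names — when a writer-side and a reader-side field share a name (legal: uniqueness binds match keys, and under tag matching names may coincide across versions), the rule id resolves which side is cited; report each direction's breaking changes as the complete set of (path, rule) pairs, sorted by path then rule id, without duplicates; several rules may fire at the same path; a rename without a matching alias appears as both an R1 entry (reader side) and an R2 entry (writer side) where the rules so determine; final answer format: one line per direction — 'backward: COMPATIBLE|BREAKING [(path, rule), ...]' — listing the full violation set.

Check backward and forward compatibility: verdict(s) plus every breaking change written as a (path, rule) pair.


backward: BREAKING [(attrs, R1), (tags, R2), (tier, R2)]; forward: BREAKING [(addr.latitude, R2), (attrs, R2), (tags, R1)]

arrows below run writer -> reader for Session
checking backward for Session: reader v2 against writer v1:
  no writer field matches reader attrs
  addr <- addr (Contact -> Contact, writer optional)
  archived <- archived (bool -> bool, writer required)
  id <- id (int64 -> int64, writer optional)
  enabled <- enabled (bool -> bool, writer optional)
  rating <- rating (float32 -> float32, writer optional)
  tier (writer side), unknown to reader
  tags (writer side), unknown to reader
  addr.latitude <- addr.height (float32 -> float32, writer required)
  addr.payload <- addr.payload (bytes -> bytes, writer required)
  addr.street <- addr.street (string -> string, writer required)
  rule R1 violated at attrs
  rule R2 violated at tags
  rule R2 violated at tier
  => backward verdict for Session: BREAKING, 3 violation(s)
checking forward for Session: reader v1 against writer v2:
  no writer field matches reader tier
  no writer field matches reader tags
  addr <- addr (Contact -> Contact, writer optional)
  archived <- archived (bool -> bool, writer required)
  id <- id (int64 -> int64, writer optional)
  enabled <- enabled (bool -> bool, writer optional)
  rating <- rating (float32 -> float32, writer optional)
  attrs (writer side), unknown to reader
  no writer field matches reader addr.height
  addr.payload <- addr.payload (bytes -> bytes, writer required)
  addr.street <- addr.street (string -> string, writer required)
  addr.latitude (writer side), unknown to reader
  rule R2 violated at addr.latitude
  rule R2 violated at attrs
  rule R1 violated at tags
  => forward verdict for Session: BREAKING, 3 violation(s)


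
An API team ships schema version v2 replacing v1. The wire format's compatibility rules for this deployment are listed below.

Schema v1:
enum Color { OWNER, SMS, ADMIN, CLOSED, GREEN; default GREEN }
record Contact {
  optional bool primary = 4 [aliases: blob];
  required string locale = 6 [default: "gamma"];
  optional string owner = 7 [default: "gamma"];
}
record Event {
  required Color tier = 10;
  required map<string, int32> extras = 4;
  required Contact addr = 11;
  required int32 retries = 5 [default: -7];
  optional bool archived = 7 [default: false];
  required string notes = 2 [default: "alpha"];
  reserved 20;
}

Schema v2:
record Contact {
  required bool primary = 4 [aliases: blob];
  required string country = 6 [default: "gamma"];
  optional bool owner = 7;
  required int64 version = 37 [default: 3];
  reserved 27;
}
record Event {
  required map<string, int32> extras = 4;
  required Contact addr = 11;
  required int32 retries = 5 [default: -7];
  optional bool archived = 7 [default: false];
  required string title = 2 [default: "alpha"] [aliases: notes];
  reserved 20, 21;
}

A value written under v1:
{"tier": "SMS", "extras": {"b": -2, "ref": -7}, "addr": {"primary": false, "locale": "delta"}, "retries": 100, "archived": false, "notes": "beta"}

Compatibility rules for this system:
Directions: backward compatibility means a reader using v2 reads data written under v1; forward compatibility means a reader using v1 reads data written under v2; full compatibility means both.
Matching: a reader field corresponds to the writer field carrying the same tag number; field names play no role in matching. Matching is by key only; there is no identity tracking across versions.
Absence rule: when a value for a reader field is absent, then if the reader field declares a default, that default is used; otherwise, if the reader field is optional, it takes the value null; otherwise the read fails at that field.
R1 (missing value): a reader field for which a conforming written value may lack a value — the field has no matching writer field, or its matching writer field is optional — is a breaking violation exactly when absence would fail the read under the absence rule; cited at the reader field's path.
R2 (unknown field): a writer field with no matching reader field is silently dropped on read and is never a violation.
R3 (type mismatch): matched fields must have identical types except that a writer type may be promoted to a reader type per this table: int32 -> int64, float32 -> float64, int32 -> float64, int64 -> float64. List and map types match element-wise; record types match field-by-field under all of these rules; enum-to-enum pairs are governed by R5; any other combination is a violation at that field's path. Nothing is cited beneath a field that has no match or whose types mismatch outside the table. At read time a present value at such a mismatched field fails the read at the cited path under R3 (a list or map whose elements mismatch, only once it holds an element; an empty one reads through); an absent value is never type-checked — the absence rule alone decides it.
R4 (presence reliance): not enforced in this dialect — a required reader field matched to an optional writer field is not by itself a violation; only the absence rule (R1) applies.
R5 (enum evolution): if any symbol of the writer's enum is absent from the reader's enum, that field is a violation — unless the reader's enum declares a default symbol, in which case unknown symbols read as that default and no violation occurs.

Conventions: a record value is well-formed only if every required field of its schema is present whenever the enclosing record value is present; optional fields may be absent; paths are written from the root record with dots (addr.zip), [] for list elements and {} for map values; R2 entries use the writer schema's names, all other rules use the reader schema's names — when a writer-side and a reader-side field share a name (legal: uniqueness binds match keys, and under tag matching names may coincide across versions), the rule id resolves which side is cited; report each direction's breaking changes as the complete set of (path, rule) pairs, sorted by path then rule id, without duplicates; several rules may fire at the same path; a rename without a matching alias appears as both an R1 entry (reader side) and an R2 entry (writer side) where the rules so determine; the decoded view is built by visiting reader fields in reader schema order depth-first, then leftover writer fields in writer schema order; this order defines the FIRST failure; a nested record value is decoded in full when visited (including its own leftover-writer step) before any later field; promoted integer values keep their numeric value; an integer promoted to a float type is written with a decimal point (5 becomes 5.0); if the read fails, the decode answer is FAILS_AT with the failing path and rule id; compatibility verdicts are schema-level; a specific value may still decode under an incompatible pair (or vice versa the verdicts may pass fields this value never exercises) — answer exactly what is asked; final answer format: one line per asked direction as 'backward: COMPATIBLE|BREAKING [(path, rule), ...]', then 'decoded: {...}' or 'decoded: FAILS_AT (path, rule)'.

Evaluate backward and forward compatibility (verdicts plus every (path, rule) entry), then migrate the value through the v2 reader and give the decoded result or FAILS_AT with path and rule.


arrows below run writer -> reader for Event
backward on Event — v2 reading data written by v1:
  map<string, int32> -> map<string, int32>, writer required: extras aligns to extras
  Contact -> Contact, writer required: addr aligns to addr
  int32 -> int32, writer required: retries aligns to retries
  bool -> bool, writer optional: archived aligns to archived
  string -> string, writer required: title aligns to notes
  tier (writer side), unknown to reader
  bool -> bool, writer optional: addr.primary aligns to addr.primary
  string -> string, writer required: addr.country aligns to addr.locale
  string -> bool, writer optional: addr.owner aligns to addr.owner
  addr.version: no writer match
  R3 fires at addr.owner
  R1 fires at addr.primary
  backward on Event therefore BREAKING (2)
forward on Event — v1 reading data written by v2:
  tier: no writer match
  map<string, int32> -> map<string, int32>, writer required: extras aligns to extras
  Contact -> Contact, writer required: addr aligns to addr
  int32 -> int32, writer required: retries aligns to retries
  bool -> bool, writer optional: archived aligns to archived
  string -> string, writer required: notes aligns to title
  bool -> bool, writer required: addr.primary aligns to addr.primary
  string -> string, writer required: addr.locale aligns to addr.country
  bool -> string, writer optional: addr.owner aligns to addr.owner
  addr.version (writer side), unknown to reader
  R3 fires at addr.owner
  R1 fires at tier
  forward on Event therefore BREAKING (2)
decoding the Event value with the v2 reader:
  extras := {"b": -2, "ref": -7}
  addr.primary := false
  addr.country := "delta" (from writer locale)
  addr.owner := null (absent, optional -> null)
  addr.version := 3 (absent -> default)
  retries := 100
  archived := false
  title := "beta" (from writer notes)
  writer tier: unknown -> dropped
  => decoded: {"extras": {"b": -2, "ref": -7}, "addr": {"primary": false, "country": "delta", "owner": null, "version": 3}, "retries": 100, "archived": false, "title": "beta"}

backward: BREAKING [(addr.owner, R3), (addr.primary, R1)]; forward: BREAKING [(addr.owner, R3), (tier, R1)]; decoded: {"extras": {"b": -2, "ref": -7}, "addr": {"primary": false, "country": "delta", "owner": null, "version": 3}, "retries": 100, "archived": false, "title": "beta"}


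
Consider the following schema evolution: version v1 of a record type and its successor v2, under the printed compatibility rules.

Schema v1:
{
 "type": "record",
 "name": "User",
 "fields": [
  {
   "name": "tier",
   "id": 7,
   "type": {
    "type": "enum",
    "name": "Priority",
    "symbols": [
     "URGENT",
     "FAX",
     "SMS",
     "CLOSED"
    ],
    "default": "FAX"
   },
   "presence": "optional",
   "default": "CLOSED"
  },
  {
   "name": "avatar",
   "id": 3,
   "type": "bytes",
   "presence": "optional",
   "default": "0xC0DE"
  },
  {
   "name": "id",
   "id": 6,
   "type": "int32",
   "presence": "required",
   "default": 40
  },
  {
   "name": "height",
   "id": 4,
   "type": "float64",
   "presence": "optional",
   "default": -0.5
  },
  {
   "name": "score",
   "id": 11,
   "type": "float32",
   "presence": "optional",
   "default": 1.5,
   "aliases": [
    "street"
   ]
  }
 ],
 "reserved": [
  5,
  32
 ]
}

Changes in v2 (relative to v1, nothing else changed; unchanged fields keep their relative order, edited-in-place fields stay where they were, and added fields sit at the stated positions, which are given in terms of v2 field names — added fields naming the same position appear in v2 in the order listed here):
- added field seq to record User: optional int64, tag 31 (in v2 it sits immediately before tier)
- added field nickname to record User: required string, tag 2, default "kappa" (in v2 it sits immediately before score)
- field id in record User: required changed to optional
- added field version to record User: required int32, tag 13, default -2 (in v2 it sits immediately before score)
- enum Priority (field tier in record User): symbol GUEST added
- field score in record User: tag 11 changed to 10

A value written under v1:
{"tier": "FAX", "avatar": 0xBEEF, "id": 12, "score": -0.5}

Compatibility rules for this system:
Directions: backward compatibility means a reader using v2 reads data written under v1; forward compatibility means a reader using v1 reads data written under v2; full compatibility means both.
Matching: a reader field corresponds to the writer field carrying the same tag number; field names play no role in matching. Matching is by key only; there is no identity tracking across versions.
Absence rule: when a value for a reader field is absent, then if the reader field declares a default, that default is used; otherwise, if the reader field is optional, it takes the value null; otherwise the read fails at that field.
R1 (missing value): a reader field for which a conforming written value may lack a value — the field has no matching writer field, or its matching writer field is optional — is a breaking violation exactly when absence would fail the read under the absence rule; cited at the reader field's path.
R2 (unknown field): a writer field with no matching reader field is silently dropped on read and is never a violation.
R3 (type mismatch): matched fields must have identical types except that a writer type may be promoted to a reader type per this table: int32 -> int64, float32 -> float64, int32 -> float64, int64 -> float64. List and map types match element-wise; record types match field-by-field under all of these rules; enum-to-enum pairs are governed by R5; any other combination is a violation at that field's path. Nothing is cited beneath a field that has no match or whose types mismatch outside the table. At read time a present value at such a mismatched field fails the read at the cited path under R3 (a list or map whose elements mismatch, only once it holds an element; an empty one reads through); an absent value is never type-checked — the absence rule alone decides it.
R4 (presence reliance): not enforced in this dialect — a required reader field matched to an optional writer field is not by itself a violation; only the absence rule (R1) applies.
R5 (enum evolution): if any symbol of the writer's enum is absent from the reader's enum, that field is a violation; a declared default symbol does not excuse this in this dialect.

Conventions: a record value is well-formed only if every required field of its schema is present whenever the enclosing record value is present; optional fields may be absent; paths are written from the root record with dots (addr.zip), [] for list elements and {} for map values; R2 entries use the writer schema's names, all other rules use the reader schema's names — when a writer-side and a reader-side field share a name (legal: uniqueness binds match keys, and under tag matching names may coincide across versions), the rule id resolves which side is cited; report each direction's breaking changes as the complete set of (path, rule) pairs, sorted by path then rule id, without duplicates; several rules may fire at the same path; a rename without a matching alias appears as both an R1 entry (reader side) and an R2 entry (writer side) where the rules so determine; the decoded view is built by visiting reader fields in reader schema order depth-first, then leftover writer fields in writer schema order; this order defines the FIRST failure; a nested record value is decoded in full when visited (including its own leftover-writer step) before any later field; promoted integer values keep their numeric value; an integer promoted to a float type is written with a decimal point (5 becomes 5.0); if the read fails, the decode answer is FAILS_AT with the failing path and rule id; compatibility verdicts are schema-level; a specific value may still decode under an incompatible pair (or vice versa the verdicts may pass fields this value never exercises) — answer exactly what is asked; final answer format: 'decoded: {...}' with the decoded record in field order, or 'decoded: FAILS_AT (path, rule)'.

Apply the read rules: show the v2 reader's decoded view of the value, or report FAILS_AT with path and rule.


each type pair in User: writer, then reader
decoding the User value with the v2 reader:
  seq := null (absent, optional -> null)
  tier := "FAX"
  avatar := 0xBEEF
  id := 12
  height := -0.5 (absent -> default)
  nickname := "kappa" (absent -> default)
  version := -2 (absent -> default)
  score := 1.5 (absent -> default)
  writer score: unknown -> dropped
  => decoded: {"seq": null, "tier": "FAX", "avatar": 0xBEEF, "id": 12, "height": -0.5, "nickname": "kappa", "version": -2, "score": 1.5}
remaining User differences; none change what is asked:
  field id in record User: required changed to optional -> triggers nothing under the printed rules; the User answer is the same either way
  enum Priority (field tier in record User): symbol GUEST added -> schema-level compatibility only; this User value's decode is unchanged

decoded: {"seq": null, "tier": "FAX", "avatar": 0xBEEF, "id": 12, "height": -0.5, "nickname": "kappa", "version": -2, "score": 1.5}


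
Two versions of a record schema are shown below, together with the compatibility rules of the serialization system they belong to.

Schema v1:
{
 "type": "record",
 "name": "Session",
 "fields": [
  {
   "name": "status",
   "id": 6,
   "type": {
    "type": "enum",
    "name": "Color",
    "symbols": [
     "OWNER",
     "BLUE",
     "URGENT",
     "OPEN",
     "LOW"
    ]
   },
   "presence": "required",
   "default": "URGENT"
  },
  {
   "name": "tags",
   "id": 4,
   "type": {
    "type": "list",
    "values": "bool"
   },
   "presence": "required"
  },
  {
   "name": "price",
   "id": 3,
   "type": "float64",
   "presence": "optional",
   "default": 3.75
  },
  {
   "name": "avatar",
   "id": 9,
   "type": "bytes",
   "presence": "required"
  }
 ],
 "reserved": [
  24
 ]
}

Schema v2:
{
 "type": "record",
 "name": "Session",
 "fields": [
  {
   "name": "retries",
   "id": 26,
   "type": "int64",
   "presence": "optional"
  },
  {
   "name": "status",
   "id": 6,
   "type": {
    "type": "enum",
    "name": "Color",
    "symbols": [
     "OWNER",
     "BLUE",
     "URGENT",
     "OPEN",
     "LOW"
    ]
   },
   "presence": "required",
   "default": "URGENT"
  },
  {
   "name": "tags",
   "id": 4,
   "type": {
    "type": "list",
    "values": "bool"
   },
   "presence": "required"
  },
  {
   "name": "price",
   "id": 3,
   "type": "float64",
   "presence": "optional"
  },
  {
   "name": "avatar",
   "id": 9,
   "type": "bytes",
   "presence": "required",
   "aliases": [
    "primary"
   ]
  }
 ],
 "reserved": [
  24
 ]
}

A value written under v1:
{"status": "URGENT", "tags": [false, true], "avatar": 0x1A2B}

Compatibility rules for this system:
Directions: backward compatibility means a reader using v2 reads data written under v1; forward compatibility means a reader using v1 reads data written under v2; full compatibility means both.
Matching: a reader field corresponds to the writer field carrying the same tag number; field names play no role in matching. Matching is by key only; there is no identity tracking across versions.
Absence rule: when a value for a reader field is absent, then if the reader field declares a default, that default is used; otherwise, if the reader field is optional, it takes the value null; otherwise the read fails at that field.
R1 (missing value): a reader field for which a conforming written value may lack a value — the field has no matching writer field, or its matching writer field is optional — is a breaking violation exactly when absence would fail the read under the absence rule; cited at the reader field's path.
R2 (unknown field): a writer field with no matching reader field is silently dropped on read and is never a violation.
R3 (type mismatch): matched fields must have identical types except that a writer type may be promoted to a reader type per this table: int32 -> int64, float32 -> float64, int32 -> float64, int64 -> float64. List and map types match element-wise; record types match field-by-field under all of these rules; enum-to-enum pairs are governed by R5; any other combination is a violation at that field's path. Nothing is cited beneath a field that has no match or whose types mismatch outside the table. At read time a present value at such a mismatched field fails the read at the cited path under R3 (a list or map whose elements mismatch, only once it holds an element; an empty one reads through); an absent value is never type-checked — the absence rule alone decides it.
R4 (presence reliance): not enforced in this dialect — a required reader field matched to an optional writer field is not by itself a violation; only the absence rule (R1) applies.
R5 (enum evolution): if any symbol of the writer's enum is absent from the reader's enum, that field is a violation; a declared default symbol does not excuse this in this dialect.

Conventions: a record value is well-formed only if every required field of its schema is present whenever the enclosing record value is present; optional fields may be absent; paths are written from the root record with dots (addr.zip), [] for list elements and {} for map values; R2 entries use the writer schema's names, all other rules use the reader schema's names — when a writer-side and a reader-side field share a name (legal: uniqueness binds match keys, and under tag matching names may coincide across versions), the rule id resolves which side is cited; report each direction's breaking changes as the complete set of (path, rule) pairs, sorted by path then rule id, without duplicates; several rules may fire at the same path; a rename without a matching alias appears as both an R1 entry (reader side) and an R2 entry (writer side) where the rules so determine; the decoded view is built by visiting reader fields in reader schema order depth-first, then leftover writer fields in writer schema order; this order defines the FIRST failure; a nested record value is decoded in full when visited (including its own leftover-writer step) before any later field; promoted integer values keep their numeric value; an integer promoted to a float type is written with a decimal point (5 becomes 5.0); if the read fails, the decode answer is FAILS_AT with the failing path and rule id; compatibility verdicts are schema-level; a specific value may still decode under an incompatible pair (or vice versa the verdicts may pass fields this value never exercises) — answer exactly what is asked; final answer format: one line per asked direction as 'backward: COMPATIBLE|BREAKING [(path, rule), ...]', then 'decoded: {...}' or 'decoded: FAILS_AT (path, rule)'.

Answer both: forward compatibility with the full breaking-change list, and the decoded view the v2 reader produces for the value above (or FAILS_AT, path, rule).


each type pair in Session: writer, then reader
checking forward for Session: reader v1 against writer v2:
  status: Color -> Color, writer required; from status
  tags: list<bool> -> list<bool>, writer required; from tags
  price: float64 -> float64, writer optional; from price
  avatar: bytes -> bytes, writer required; from avatar
  retries (writer side), unknown to reader
  => forward verdict for Session: COMPATIBLE, no violations
decode walk for Session under reader schema v2:
  retries := null (missing; optional => null)
  status := "URGENT"
  tags := [false, true]
  price := null (missing; optional => null)
  avatar := 0x1A2B
  => decoded: {"retries": null, "status": "URGENT", "tags": [false, true], "price": null, "avatar": 0x1A2B}

forward: COMPATIBLE []; decoded: {"retries": null, "status": "URGENT", "tags": [false, true], "price": null, "avatar": 0x1A2B}
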